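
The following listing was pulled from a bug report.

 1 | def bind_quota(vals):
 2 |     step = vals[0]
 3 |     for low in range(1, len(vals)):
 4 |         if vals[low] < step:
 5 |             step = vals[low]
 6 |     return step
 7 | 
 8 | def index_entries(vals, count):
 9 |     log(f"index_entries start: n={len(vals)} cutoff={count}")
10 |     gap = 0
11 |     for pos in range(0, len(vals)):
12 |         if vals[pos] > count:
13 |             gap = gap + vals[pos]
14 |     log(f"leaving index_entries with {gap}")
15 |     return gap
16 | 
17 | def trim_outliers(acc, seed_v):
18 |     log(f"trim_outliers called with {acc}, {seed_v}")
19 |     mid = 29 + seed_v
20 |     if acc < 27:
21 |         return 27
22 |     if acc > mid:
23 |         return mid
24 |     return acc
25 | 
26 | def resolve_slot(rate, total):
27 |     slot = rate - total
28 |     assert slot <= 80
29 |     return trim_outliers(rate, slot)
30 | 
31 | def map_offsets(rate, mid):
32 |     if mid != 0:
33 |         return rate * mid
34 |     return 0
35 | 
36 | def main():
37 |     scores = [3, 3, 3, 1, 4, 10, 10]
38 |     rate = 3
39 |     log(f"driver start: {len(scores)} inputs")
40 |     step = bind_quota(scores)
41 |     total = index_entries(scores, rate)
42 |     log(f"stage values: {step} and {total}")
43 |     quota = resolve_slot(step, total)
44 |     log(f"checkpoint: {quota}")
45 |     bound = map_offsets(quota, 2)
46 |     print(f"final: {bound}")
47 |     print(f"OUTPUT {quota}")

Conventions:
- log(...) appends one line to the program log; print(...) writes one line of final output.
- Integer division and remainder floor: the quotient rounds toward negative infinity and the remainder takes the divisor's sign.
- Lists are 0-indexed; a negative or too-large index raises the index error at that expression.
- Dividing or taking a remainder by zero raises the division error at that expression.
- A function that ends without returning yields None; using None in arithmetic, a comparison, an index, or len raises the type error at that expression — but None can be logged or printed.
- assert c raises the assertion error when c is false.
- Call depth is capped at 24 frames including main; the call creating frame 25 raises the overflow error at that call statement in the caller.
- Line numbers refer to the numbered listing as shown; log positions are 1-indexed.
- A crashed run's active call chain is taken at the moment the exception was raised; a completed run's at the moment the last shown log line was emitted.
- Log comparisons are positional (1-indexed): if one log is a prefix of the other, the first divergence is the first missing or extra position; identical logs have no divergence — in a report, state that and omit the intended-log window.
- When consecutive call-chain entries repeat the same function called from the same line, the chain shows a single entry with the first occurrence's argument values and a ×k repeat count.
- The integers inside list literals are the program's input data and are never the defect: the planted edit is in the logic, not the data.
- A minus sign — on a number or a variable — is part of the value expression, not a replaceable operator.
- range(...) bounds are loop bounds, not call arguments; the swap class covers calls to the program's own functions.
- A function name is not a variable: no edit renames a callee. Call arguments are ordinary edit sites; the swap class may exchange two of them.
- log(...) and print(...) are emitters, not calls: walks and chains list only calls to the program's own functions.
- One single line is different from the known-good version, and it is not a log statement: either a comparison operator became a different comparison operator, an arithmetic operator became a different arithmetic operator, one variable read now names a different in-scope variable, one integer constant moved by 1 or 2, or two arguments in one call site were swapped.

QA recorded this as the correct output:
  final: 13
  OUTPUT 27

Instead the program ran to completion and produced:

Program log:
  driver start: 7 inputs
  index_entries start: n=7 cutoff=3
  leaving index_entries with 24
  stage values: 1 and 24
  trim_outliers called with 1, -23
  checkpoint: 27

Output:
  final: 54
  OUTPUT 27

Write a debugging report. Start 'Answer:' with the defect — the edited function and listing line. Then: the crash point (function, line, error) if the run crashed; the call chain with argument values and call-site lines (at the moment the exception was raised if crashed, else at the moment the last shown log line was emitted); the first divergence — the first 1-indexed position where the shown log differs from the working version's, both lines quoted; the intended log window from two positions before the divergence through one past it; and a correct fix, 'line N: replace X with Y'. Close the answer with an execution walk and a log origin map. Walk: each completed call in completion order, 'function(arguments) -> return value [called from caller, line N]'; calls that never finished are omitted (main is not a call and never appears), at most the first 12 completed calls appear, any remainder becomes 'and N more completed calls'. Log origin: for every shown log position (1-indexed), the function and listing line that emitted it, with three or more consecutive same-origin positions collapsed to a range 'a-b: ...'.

Answer: the defect is in map_offsets at line 33.
Key observation: Log streams are identical — the defect surfaces only in the printed output.
Call chain: main.
First divergence: none (the log streams are identical).
Execution walk:
  bind_quota([3, 3, 3, 1, 4, 10, 10]) -> 1  [called from main, line 40]
  index_entries([3, 3, 3, 1, 4, 10, 10], 3) -> 24  [called from main, line 41]
  trim_outliers(1, -23) -> 27  [called from resolve_slot, line 29]
  resolve_slot(1, 24) -> 27  [called from main, line 43]
  map_offsets(27, 2) -> 54  [called from main, line 45]
Log origins:
  1: emitted by main (line 39)
  2: emitted by index_entries (line 9)
  3: emitted by index_entries (line 14)
  4: emitted by main (line 42)
  5: emitted by trim_outliers (line 18)
  6: emitted by main (line 44)
A correct fix: line 33: replace `*` with `//`.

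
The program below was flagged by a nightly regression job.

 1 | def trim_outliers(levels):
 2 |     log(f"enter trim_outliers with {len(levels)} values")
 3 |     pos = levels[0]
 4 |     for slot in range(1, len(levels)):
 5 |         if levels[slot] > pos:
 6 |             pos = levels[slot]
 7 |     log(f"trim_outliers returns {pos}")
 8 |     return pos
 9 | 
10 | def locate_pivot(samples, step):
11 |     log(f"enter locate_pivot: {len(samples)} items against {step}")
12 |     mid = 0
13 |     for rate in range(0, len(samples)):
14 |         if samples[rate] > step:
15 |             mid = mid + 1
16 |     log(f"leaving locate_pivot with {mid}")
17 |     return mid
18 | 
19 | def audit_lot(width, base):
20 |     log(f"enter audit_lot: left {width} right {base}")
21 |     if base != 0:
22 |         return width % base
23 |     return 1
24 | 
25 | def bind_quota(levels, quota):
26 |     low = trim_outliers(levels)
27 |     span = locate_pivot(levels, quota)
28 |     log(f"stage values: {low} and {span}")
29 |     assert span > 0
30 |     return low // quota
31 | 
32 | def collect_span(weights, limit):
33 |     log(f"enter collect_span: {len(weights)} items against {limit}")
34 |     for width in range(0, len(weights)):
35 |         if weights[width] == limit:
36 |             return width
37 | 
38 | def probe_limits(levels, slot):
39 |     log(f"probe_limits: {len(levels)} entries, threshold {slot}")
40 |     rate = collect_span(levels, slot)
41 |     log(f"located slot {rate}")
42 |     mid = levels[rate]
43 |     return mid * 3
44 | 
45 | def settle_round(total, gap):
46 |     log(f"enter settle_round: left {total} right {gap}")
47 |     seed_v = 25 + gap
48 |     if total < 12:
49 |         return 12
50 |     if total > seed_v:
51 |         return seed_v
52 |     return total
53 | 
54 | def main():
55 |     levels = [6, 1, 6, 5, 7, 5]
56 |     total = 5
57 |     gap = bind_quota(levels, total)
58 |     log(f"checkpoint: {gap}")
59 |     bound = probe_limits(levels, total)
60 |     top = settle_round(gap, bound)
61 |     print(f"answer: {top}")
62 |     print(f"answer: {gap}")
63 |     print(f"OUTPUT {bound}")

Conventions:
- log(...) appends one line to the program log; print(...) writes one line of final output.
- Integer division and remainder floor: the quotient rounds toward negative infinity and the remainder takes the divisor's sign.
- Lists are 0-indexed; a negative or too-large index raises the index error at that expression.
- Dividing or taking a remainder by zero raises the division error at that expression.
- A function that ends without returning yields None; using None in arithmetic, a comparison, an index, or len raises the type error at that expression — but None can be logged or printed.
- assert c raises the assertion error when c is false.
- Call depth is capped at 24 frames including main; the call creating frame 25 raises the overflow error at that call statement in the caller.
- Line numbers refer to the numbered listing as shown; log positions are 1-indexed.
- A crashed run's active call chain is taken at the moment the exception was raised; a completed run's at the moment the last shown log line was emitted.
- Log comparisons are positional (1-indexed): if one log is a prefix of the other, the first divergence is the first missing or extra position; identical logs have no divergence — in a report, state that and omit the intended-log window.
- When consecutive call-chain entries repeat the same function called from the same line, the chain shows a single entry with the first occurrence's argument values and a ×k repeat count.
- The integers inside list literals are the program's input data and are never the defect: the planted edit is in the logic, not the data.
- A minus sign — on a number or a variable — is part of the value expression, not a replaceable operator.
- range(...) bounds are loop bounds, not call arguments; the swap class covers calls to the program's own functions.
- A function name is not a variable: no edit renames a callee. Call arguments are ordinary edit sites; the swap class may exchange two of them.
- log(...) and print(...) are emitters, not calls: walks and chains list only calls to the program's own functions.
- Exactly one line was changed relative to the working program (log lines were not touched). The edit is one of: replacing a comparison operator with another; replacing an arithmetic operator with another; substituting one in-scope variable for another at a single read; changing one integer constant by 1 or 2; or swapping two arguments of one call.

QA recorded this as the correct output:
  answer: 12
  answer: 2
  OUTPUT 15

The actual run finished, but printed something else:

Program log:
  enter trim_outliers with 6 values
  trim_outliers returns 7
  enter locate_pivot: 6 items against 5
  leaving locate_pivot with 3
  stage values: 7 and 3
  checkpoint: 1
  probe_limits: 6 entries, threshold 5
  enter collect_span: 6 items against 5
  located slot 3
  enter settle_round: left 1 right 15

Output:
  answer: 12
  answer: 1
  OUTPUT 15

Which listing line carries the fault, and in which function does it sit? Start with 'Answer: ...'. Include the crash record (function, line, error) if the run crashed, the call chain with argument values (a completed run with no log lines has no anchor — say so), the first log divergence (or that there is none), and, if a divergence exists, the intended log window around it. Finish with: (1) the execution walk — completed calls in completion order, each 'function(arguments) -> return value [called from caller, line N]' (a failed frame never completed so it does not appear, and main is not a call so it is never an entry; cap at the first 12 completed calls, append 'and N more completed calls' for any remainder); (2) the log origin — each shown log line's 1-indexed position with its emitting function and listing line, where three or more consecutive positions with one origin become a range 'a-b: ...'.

Answer: the defect is in bind_quota at line 30.
Core observation: Everything matches until log position 6, which reads 'checkpoint: 1' in place of 'checkpoint: 2'.
Call chain: main -> settle_round(1, 15) (called at line 60).
First divergence: position 6; shown 'checkpoint: 1' vs intended 'checkpoint: 2'.
Intended log window:
  4: leaving locate_pivot with 3
  5: stage values: 7 and 3
  6: checkpoint: 2
  7: probe_limits: 6 entries, threshold 5
Execution walk:
  trim_outliers([6, 1, 6, 5, 7, 5]) -> 7  [called from bind_quota, line 26]
  locate_pivot([6, 1, 6, 5, 7, 5], 5) -> 3  [called from bind_quota, line 27]
  bind_quota([6, 1, 6, 5, 7, 5], 5) -> 1  [called from main, line 57]
  collect_span([6, 1, 6, 5, 7, 5], 5) -> 3  [called from probe_limits, line 40]
  probe_limits([6, 1, 6, 5, 7, 5], 5) -> 15  [called from main, line 59]
  settle_round(1, 15) -> 12  [called from main, line 60]
Log origin:
  1: logged in trim_outliers at line 2
  2: logged in trim_outliers at line 7
  3: logged in locate_pivot at line 11
  4: logged in locate_pivot at line 16
  5: logged in bind_quota at line 28
  6: logged in main at line 58
  7: logged in probe_limits at line 39
  8: logged in collect_span at line 33
  9: logged in probe_limits at line 41
  10: logged in settle_round at line 46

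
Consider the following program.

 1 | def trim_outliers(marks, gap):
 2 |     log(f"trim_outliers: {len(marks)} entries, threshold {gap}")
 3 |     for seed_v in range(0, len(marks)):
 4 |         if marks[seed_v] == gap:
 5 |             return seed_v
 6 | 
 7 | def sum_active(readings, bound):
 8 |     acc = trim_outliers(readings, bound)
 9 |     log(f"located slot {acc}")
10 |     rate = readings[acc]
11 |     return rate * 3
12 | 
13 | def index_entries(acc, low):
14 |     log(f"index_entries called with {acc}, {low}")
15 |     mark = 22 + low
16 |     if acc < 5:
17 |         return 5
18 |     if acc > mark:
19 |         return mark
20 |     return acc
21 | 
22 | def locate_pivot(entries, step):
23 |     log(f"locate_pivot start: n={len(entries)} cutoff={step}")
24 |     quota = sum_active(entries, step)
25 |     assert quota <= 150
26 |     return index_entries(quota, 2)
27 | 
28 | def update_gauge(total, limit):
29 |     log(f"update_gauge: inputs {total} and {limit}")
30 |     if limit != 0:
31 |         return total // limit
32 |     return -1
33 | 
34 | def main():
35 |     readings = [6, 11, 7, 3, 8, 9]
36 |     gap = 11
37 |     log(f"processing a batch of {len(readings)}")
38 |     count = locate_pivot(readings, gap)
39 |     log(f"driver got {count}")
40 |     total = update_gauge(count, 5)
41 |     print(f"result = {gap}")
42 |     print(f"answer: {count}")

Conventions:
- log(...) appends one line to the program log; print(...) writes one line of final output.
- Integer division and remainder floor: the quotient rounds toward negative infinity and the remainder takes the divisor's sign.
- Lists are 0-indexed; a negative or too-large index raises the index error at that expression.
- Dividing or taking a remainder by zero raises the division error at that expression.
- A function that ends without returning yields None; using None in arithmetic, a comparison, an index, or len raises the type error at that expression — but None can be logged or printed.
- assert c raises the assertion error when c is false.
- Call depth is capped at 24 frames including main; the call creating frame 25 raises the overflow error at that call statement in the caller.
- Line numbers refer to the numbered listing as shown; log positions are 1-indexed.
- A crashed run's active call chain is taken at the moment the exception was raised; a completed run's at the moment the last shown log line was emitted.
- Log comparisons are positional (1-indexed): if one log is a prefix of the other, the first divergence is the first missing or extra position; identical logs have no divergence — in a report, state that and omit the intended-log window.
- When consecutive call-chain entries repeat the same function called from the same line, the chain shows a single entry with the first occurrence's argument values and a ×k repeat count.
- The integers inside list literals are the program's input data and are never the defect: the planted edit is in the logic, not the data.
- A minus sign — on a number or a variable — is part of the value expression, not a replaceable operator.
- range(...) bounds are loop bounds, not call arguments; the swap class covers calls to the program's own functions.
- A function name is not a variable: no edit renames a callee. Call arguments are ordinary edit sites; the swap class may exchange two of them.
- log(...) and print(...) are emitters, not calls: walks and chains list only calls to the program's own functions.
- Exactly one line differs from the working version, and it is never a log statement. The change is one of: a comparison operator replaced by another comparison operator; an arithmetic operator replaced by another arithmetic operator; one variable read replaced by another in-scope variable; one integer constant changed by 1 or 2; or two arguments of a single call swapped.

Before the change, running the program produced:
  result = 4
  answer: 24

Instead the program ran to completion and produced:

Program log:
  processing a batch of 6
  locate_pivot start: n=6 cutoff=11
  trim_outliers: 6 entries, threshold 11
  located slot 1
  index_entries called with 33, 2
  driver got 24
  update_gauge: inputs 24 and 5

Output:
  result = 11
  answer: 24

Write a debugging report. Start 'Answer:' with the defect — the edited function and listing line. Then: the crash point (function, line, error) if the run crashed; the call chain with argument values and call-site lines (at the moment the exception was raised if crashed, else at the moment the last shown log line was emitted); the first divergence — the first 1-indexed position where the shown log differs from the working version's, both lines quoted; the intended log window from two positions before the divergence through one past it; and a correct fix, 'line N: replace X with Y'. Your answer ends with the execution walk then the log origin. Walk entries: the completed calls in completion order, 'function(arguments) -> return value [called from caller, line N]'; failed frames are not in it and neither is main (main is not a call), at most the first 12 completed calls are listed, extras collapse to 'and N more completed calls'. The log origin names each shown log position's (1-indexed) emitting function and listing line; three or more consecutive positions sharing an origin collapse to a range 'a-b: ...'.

Answer: the defect is in main at line 41.
Key observation: The logs agree in full; only the final output differs.
Call chain: main -> update_gauge(24, 5) (called at line 40).
First divergence: none — the logs agree in full.
Execution walk:
  trim_outliers([6, 11, 7, 3, 8, 9], 11) -> 1  [called from sum_active, line 8]
  sum_active([6, 11, 7, 3, 8, 9], 11) -> 33  [called from locate_pivot, line 24]
  index_entries(33, 2) -> 24  [called from locate_pivot, line 26]
  locate_pivot([6, 11, 7, 3, 8, 9], 11) -> 24  [called from main, line 38]
  update_gauge(24, 5) -> 4  [called from main, line 40]
Log line origins:
  1: emitted by main (line 37)
  2: emitted by locate_pivot (line 23)
  3: emitted by trim_outliers (line 2)
  4: emitted by sum_active (line 9)
  5: emitted by index_entries (line 14)
  6: emitted by main (line 39)
  7: emitted by update_gauge (line 29)
A correct fix: line 41: replace `gap` with `total`.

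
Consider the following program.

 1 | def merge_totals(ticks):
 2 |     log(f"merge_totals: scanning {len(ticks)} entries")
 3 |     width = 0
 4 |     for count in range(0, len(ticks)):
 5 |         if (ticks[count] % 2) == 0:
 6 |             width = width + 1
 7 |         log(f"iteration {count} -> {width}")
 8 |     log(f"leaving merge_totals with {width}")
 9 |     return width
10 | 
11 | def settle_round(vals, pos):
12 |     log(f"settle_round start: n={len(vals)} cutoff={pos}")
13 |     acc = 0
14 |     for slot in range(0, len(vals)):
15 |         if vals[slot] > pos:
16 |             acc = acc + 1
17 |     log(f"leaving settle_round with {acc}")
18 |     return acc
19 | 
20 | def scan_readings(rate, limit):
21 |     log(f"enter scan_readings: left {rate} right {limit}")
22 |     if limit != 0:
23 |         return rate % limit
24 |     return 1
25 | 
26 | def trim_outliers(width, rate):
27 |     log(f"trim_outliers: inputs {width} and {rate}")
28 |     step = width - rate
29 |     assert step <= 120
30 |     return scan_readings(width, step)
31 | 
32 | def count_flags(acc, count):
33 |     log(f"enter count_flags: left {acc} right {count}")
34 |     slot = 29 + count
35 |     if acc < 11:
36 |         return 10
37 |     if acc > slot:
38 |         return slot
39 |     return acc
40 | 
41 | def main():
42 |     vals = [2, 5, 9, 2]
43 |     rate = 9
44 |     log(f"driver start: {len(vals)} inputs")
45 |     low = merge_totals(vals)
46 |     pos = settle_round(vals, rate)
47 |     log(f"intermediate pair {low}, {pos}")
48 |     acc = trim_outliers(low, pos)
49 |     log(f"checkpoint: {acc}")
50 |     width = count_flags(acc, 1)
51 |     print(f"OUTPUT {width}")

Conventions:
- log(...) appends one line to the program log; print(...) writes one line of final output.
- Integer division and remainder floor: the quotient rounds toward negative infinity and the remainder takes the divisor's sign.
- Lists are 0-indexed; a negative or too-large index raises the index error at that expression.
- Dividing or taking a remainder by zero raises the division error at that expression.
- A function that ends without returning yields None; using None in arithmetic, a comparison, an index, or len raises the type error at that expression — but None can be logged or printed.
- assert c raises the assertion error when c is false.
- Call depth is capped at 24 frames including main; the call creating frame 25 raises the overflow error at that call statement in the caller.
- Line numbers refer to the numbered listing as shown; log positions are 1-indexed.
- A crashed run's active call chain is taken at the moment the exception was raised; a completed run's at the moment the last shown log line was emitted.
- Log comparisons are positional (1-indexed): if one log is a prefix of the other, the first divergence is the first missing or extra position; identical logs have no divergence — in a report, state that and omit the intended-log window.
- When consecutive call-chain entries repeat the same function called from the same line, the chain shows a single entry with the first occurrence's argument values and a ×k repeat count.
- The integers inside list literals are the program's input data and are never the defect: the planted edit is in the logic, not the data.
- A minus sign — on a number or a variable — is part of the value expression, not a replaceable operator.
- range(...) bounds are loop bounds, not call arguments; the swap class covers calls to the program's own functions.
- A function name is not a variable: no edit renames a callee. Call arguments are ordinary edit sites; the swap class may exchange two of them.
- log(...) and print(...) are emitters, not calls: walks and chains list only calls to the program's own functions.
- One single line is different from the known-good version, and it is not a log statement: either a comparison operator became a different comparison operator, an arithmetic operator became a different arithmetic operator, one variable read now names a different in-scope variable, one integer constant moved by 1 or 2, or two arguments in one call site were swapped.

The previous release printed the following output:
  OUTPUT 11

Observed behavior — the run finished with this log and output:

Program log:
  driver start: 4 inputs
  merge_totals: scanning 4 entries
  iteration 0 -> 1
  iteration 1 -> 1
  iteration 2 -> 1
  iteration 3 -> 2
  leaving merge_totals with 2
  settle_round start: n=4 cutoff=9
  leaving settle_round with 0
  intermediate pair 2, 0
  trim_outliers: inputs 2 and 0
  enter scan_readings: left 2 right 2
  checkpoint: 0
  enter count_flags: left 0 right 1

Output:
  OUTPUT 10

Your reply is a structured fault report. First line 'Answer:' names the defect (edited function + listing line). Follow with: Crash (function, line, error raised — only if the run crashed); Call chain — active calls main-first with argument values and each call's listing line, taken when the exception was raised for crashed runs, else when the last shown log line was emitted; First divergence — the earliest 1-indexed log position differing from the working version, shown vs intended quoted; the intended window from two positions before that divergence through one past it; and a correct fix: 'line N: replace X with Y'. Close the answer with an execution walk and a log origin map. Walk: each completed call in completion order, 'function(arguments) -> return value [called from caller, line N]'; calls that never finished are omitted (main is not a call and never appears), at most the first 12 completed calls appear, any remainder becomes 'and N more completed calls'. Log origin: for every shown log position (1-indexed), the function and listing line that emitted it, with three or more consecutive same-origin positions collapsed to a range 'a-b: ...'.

Answer: the defect is in count_flags at line 36.
Key observation: Log streams are identical — the defect surfaces only in the printed output.
Call chain: main -> count_flags(0, 1) (called at line 50).
First divergence: none — the logs agree in full.
Execution walk:
  merge_totals([2, 5, 9, 2]) -> 2  [called from main, line 45]
  settle_round([2, 5, 9, 2], 9) -> 0  [called from main, line 46]
  scan_readings(2, 2) -> 0  [called from trim_outliers, line 30]
  trim_outliers(2, 0) -> 0  [called from main, line 48]
  count_flags(0, 1) -> 10  [called from main, line 50]
Origin of each log line:
  1: from main, line 44
  2: from merge_totals, line 2
  3-6: from merge_totals, line 7
  7: from merge_totals, line 8
  8: from settle_round, line 12
  9: from settle_round, line 17
  10: from main, line 47
  11: from trim_outliers, line 27
  12: from scan_readings, line 21
  13: from main, line 49
  14: from count_flags, line 33
A correct fix: line 36: replace `10` with `11`.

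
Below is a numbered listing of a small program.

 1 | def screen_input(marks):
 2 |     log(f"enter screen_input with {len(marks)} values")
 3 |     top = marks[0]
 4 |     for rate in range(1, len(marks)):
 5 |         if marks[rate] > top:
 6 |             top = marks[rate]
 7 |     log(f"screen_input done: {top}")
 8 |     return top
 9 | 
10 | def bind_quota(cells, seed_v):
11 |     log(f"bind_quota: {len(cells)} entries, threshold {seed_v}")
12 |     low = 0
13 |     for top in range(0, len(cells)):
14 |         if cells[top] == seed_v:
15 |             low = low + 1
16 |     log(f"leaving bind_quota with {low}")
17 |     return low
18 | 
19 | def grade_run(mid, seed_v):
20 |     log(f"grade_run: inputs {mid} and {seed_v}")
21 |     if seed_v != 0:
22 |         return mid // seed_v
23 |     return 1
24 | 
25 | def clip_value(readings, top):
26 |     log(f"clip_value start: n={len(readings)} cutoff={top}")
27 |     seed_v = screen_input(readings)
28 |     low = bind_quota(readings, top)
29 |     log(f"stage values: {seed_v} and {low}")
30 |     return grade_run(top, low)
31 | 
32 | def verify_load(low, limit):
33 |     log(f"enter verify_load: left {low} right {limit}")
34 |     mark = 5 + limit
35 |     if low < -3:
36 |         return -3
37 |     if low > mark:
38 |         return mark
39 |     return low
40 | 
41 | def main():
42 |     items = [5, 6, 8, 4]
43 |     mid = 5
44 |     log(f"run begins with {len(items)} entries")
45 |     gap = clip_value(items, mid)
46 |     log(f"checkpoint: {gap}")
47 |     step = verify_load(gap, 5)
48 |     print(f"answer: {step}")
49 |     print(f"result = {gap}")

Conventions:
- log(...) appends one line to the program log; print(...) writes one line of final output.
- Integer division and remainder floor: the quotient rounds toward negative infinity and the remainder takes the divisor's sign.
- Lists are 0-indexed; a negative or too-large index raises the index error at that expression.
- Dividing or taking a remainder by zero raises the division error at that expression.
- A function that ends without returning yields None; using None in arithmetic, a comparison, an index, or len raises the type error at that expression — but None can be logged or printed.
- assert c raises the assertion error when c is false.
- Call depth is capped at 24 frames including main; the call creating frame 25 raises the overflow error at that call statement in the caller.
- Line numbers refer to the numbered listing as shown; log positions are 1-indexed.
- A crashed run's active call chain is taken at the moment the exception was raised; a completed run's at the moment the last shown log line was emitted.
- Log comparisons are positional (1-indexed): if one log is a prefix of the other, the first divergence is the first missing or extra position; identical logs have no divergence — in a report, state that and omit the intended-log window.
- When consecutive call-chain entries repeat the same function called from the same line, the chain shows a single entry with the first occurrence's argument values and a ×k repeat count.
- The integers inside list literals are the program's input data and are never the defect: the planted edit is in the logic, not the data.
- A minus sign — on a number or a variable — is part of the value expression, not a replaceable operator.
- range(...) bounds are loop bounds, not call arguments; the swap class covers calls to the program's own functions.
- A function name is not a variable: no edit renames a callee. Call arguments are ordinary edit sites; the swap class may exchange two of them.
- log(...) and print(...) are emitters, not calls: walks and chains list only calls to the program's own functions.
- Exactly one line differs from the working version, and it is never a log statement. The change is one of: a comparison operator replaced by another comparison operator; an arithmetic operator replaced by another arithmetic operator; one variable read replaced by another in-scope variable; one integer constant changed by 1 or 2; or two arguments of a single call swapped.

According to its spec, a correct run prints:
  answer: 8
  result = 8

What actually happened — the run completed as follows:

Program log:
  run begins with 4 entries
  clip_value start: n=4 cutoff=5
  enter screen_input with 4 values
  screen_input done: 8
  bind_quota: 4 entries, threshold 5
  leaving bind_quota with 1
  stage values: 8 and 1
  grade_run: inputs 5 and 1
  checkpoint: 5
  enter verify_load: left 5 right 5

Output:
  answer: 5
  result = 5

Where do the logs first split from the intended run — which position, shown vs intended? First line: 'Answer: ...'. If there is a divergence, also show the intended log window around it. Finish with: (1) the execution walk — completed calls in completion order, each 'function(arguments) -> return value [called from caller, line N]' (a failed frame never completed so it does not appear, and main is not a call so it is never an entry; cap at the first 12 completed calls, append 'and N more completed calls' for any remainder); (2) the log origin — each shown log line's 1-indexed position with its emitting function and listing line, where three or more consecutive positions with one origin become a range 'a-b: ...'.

Answer: at position 8 the run shows 'grade_run: inputs 5 and 1' where the working version logs 'grade_run: inputs 8 and 1'.
Intended log window:
  6: leaving bind_quota with 1
  7: stage values: 8 and 1
  8: grade_run: inputs 8 and 1
  9: checkpoint: 8
Execution walk:
  screen_input([5, 6, 8, 4]) -> 8  [called from clip_value, line 27]
  bind_quota([5, 6, 8, 4], 5) -> 1  [called from clip_value, line 28]
  grade_run(5, 1) -> 5  [called from clip_value, line 30]
  clip_value([5, 6, 8, 4], 5) -> 5  [called from main, line 45]
  verify_load(5, 5) -> 5  [called from main, line 47]
Origin of each log line:
  1: from main, line 44
  2: from clip_value, line 26
  3: from screen_input, line 2
  4: from screen_input, line 7
  5: from bind_quota, line 11
  6: from bind_quota, line 16
  7: from clip_value, line 29
  8: from grade_run, line 20
  9: from main, line 46
  10: from verify_load, line 33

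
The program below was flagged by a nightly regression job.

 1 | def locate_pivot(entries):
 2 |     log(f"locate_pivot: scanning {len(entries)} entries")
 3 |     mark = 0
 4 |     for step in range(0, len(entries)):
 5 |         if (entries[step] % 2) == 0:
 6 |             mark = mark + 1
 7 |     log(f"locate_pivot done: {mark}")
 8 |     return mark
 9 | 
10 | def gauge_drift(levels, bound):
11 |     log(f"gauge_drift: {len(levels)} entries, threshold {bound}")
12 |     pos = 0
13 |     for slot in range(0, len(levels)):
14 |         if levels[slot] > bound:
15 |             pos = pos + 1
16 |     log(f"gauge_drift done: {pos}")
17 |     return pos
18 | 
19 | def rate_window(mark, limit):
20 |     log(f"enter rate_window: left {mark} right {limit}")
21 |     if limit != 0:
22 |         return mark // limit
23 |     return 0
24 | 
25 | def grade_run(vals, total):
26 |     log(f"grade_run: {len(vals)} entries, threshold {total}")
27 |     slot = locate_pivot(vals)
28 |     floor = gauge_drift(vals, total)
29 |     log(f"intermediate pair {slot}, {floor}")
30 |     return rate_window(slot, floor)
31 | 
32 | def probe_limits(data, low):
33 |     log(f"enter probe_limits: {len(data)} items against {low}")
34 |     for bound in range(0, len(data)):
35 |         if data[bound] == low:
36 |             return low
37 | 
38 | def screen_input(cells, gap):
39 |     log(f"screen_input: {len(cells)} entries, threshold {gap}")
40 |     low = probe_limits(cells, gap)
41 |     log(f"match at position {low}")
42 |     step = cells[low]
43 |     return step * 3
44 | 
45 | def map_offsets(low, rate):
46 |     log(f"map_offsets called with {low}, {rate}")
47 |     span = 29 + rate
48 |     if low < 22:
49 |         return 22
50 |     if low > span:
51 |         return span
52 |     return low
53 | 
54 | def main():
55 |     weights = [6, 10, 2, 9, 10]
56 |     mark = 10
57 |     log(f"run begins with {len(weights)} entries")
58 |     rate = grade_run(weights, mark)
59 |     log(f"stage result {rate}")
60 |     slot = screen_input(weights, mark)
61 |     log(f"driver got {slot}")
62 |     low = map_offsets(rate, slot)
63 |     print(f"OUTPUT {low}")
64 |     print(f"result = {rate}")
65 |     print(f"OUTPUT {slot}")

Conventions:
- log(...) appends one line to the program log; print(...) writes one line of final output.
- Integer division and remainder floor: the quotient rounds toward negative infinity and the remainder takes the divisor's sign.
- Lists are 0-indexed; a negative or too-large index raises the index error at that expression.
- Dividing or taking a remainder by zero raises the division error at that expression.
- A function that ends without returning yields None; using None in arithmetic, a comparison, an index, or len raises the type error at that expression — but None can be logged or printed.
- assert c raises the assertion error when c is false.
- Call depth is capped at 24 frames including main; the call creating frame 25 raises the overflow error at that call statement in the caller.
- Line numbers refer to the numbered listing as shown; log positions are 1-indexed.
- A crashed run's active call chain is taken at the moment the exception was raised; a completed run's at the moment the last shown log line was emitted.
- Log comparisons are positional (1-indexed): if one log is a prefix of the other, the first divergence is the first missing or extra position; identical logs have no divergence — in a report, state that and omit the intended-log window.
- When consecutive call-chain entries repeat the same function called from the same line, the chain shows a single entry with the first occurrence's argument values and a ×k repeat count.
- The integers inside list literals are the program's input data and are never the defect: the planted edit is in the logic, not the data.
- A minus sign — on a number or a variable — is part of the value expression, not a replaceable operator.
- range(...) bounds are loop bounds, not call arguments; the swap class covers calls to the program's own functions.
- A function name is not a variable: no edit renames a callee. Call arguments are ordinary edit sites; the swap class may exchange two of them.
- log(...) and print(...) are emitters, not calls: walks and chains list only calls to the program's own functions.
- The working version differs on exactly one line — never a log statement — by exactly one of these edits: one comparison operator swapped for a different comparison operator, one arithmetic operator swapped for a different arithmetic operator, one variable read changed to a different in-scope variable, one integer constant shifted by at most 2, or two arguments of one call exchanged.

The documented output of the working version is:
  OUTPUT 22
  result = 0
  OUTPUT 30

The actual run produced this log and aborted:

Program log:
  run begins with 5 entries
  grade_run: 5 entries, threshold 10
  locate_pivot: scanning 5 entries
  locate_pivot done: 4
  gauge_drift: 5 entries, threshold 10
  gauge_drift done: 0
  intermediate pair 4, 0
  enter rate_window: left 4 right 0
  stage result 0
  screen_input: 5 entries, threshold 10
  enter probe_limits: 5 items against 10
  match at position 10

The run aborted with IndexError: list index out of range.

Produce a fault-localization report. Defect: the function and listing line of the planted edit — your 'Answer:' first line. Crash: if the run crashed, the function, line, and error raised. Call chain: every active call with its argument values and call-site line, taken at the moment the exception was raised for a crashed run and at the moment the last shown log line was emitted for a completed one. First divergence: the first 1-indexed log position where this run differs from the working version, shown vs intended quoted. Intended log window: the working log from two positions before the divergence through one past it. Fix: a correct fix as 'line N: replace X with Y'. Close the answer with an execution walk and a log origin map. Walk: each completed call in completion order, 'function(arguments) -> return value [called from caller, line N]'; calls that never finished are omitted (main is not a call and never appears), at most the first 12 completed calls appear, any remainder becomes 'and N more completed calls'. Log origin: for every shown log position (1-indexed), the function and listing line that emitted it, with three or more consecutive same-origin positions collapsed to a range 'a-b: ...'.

Answer: the defect is in probe_limits at line 36.
The tell: Log line 12 is where behavior first shows: 'match at position 10' appears instead of 'match at position 1'.
Crash: screen_input, line 42, IndexError.
Call chain: main -> screen_input([6, 10, 2, 9, 10], 10) (called at line 60).
First divergence: position 12 — the shown line 'match at position 10' should read 'match at position 1'.
Intended log window:
  10: screen_input: 5 entries, threshold 10
  11: enter probe_limits: 5 items against 10
  12: match at position 1
  13: driver got 30
Execution walk:
  locate_pivot([6, 10, 2, 9, 10]) -> 4  [called from grade_run, line 27]
  gauge_drift([6, 10, 2, 9, 10], 10) -> 0  [called from grade_run, line 28]
  rate_window(4, 0) -> 0  [called from grade_run, line 30]
  grade_run([6, 10, 2, 9, 10], 10) -> 0  [called from main, line 58]
  probe_limits([6, 10, 2, 9, 10], 10) -> 10  [called from screen_input, line 40]
Log line origins:
  1: from main, line 57
  2: from grade_run, line 26
  3: from locate_pivot, line 2
  4: from locate_pivot, line 7
  5: from gauge_drift, line 11
  6: from gauge_drift, line 16
  7: from grade_run, line 29
  8: from rate_window, line 20
  9: from main, line 59
  10: from screen_input, line 39
  11: from probe_limits, line 33
  12: from screen_input, line 41
A correct fix: line 36: replace `low` with `bound`.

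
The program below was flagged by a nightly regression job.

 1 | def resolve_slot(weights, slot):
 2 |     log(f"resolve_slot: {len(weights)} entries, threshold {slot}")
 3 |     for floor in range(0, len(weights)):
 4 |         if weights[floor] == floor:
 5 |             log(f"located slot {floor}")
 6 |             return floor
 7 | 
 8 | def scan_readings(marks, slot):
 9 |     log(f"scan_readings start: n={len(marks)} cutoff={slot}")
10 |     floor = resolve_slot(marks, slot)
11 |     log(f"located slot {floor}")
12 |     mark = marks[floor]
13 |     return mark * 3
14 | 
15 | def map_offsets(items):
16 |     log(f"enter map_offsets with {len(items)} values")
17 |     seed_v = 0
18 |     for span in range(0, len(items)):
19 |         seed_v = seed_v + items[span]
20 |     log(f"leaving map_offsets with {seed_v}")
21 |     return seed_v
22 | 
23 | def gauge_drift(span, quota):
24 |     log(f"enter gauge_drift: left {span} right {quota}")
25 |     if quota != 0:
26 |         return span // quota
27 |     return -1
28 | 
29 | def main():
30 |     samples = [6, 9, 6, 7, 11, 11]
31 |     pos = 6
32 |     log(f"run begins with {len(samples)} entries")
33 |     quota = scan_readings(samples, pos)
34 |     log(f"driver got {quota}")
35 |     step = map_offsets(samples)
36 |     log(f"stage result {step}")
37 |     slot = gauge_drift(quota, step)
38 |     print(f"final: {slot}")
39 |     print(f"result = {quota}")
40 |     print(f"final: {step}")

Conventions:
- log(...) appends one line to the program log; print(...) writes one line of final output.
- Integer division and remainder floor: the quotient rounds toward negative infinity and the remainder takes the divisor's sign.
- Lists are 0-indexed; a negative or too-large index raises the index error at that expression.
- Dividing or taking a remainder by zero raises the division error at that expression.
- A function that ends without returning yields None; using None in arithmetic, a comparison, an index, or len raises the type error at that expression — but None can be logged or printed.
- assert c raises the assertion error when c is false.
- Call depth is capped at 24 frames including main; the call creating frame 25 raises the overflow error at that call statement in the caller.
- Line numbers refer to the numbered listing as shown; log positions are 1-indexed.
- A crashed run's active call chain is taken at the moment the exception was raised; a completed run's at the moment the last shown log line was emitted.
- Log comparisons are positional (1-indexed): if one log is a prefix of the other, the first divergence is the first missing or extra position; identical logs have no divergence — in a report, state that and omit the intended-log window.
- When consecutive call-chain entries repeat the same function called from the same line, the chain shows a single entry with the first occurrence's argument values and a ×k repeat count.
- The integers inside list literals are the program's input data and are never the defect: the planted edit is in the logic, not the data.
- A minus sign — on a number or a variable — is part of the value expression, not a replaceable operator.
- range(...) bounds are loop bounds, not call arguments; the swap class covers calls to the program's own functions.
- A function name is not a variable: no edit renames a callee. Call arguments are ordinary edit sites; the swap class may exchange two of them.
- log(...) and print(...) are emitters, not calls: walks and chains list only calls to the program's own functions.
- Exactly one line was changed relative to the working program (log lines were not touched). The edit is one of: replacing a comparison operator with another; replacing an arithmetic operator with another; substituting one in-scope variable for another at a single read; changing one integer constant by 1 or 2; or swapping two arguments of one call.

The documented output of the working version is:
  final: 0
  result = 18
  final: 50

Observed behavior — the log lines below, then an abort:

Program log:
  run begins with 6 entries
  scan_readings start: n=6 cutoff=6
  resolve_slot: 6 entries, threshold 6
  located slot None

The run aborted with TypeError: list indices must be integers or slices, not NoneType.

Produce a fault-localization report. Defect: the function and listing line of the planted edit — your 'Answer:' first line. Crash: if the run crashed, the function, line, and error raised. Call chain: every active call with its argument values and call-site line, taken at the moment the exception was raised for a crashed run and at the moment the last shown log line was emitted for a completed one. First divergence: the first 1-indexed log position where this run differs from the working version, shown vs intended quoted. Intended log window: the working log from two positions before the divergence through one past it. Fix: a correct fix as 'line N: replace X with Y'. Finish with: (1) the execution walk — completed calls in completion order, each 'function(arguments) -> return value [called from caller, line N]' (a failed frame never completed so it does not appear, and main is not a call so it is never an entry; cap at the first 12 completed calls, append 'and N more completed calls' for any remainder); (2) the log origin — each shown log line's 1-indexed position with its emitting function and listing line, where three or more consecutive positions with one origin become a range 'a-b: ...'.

Answer: the defect is in resolve_slot at line 4.
Key observation: Log line 4 is where behavior first shows: 'located slot None' appears instead of 'located slot 0'.
Crash: scan_readings, line 12, TypeError.
Call chain: main -> scan_readings([6, 9, 6, 7, 11, 11], 6) (called at line 33).
First divergence: position 4 — the shown line 'located slot None' should read 'located slot 0'.
Intended log window:
  2: scan_readings start: n=6 cutoff=6
  3: resolve_slot: 6 entries, threshold 6
  4: located slot 0
  5: located slot 0
Execution walk:
  resolve_slot([6, 9, 6, 7, 11, 11], 6) -> None  [called from scan_readings, line 10]
Log origin:
  1: emitted by main (line 32)
  2: emitted by scan_readings (line 9)
  3: emitted by resolve_slot (line 2)
  4: emitted by scan_readings (line 11)
A correct fix: line 4: replace `weights[floor] == floor` with `weights[floor] == slot`.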